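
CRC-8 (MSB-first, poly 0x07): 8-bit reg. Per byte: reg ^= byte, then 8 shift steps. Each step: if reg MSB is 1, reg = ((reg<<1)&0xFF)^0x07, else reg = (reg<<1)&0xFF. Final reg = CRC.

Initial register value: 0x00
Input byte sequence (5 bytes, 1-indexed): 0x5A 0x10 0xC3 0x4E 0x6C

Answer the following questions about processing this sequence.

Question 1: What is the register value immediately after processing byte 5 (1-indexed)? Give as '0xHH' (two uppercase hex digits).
Answer: 0xFE

Derivation:
After byte 1 (0x5A): reg=0x81
After byte 2 (0x10): reg=0xFE
After byte 3 (0xC3): reg=0xB3
After byte 4 (0x4E): reg=0xFD
After byte 5 (0x6C): reg=0xFE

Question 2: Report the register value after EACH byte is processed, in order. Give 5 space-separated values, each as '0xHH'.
0x81 0xFE 0xB3 0xFD 0xFE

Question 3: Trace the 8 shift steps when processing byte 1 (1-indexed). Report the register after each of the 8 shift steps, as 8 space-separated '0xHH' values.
Register before byte 1: 0x00
After XOR with byte 0x5A: 0x5A

Answer: 0xB4 0x6F 0xDE 0xBB 0x71 0xE2 0xC3 0x81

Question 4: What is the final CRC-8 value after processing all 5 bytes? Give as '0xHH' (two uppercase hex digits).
After byte 1 (0x5A): reg=0x81
After byte 2 (0x10): reg=0xFE
After byte 3 (0xC3): reg=0xB3
After byte 4 (0x4E): reg=0xFD
After byte 5 (0x6C): reg=0xFE

Answer: 0xFE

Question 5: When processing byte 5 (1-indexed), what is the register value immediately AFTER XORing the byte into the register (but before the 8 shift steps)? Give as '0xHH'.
Register before byte 5: 0xFD
Byte 5: 0x6C
0xFD XOR 0x6C = 0x91

Answer: 0x91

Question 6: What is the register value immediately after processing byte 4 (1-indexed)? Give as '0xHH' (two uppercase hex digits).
After byte 1 (0x5A): reg=0x81
After byte 2 (0x10): reg=0xFE
After byte 3 (0xC3): reg=0xB3
After byte 4 (0x4E): reg=0xFD

Answer: 0xFD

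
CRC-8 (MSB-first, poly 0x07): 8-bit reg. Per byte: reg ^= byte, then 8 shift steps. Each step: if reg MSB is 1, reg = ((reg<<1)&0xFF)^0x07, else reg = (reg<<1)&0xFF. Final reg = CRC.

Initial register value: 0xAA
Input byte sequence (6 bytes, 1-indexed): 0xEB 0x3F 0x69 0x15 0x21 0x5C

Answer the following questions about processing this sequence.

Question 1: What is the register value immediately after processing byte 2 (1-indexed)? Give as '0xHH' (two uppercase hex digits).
Answer: 0xF3

Derivation:
After byte 1 (0xEB): reg=0xC0
After byte 2 (0x3F): reg=0xF3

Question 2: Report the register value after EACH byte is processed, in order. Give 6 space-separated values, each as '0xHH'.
0xC0 0xF3 0xCF 0x08 0xDF 0x80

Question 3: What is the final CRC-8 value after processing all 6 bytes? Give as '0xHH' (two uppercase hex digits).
Answer: 0x80

Derivation:
After byte 1 (0xEB): reg=0xC0
After byte 2 (0x3F): reg=0xF3
After byte 3 (0x69): reg=0xCF
After byte 4 (0x15): reg=0x08
After byte 5 (0x21): reg=0xDF
After byte 6 (0x5C): reg=0x80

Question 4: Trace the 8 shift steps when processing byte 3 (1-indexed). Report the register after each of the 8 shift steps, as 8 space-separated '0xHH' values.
After byte 1 (0xEB): reg=0xC0
After byte 2 (0x3F): reg=0xF3
Register before byte 3: 0xF3
After XOR with byte 0x69: 0x9A

Answer: 0x33 0x66 0xCC 0x9F 0x39 0x72 0xE4 0xCF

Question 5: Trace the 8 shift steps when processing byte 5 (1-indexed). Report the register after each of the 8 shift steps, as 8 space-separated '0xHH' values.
After byte 1 (0xEB): reg=0xC0
After byte 2 (0x3F): reg=0xF3
After byte 3 (0x69): reg=0xCF
After byte 4 (0x15): reg=0x08
Register before byte 5: 0x08
After XOR with byte 0x21: 0x29

Answer: 0x52 0xA4 0x4F 0x9E 0x3B 0x76 0xEC 0xDF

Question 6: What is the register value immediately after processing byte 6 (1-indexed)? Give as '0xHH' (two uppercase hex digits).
Answer: 0x80

Derivation:
After byte 1 (0xEB): reg=0xC0
After byte 2 (0x3F): reg=0xF3
After byte 3 (0x69): reg=0xCF
After byte 4 (0x15): reg=0x08
After byte 5 (0x21): reg=0xDF
After byte 6 (0x5C): reg=0x80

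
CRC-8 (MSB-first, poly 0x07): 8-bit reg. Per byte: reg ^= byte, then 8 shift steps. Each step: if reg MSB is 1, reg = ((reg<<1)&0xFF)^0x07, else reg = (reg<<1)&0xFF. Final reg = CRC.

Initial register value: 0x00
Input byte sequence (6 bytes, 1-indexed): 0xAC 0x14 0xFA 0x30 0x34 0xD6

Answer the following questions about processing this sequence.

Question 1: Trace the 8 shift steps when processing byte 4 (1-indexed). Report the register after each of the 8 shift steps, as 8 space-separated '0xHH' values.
Answer: 0xD2 0xA3 0x41 0x82 0x03 0x06 0x0C 0x18

Derivation:
After byte 1 (0xAC): reg=0x4D
After byte 2 (0x14): reg=0x88
After byte 3 (0xFA): reg=0x59
Register before byte 4: 0x59
After XOR with byte 0x30: 0x69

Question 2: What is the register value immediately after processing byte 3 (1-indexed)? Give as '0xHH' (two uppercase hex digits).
After byte 1 (0xAC): reg=0x4D
After byte 2 (0x14): reg=0x88
After byte 3 (0xFA): reg=0x59

Answer: 0x59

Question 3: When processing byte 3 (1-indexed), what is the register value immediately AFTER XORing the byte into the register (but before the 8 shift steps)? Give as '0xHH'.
Register before byte 3: 0x88
Byte 3: 0xFA
0x88 XOR 0xFA = 0x72

Answer: 0x72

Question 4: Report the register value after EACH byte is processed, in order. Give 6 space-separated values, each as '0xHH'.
0x4D 0x88 0x59 0x18 0xC4 0x7E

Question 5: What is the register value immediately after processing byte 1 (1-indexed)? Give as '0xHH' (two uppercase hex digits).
Answer: 0x4D

Derivation:
After byte 1 (0xAC): reg=0x4D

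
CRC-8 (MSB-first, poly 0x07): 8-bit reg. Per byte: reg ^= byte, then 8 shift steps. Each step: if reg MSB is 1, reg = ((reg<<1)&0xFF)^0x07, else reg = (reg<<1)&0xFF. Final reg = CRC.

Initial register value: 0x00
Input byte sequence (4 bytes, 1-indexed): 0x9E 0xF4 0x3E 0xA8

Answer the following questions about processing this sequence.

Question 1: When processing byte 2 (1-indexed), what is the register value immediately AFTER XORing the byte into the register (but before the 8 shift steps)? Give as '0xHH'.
Answer: 0x27

Derivation:
Register before byte 2: 0xD3
Byte 2: 0xF4
0xD3 XOR 0xF4 = 0x27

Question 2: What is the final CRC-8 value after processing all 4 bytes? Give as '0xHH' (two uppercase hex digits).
After byte 1 (0x9E): reg=0xD3
After byte 2 (0xF4): reg=0xF5
After byte 3 (0x3E): reg=0x7F
After byte 4 (0xA8): reg=0x2B

Answer: 0x2B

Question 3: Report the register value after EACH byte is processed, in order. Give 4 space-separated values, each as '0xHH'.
0xD3 0xF5 0x7F 0x2B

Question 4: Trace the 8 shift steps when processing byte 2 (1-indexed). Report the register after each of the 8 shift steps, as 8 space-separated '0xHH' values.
After byte 1 (0x9E): reg=0xD3
Register before byte 2: 0xD3
After XOR with byte 0xF4: 0x27

Answer: 0x4E 0x9C 0x3F 0x7E 0xFC 0xFF 0xF9 0xF5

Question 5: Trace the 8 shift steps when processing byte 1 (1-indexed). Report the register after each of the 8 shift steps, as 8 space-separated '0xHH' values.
Answer: 0x3B 0x76 0xEC 0xDF 0xB9 0x75 0xEA 0xD3

Derivation:
Register before byte 1: 0x00
After XOR with byte 0x9E: 0x9E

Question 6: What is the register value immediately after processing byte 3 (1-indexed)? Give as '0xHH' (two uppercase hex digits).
After byte 1 (0x9E): reg=0xD3
After byte 2 (0xF4): reg=0xF5
After byte 3 (0x3E): reg=0x7F

Answer: 0x7F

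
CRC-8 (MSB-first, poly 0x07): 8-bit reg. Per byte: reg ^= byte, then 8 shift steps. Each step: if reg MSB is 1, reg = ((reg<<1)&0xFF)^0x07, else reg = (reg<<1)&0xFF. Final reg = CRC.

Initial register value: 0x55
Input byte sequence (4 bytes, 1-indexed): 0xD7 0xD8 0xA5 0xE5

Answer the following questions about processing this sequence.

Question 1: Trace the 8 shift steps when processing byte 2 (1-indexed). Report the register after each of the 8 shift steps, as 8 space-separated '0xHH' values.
After byte 1 (0xD7): reg=0x87
Register before byte 2: 0x87
After XOR with byte 0xD8: 0x5F

Answer: 0xBE 0x7B 0xF6 0xEB 0xD1 0xA5 0x4D 0x9A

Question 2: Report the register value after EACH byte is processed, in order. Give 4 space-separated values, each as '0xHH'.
0x87 0x9A 0xBD 0x8F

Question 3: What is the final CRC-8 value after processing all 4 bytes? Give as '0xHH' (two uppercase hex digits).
After byte 1 (0xD7): reg=0x87
After byte 2 (0xD8): reg=0x9A
After byte 3 (0xA5): reg=0xBD
After byte 4 (0xE5): reg=0x8F

Answer: 0x8F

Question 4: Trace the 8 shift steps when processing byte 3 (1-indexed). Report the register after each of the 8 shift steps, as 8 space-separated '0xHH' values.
After byte 1 (0xD7): reg=0x87
After byte 2 (0xD8): reg=0x9A
Register before byte 3: 0x9A
After XOR with byte 0xA5: 0x3F

Answer: 0x7E 0xFC 0xFF 0xF9 0xF5 0xED 0xDD 0xBD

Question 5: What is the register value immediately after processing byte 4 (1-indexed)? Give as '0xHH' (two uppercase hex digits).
Answer: 0x8F

Derivation:
After byte 1 (0xD7): reg=0x87
After byte 2 (0xD8): reg=0x9A
After byte 3 (0xA5): reg=0xBD
After byte 4 (0xE5): reg=0x8F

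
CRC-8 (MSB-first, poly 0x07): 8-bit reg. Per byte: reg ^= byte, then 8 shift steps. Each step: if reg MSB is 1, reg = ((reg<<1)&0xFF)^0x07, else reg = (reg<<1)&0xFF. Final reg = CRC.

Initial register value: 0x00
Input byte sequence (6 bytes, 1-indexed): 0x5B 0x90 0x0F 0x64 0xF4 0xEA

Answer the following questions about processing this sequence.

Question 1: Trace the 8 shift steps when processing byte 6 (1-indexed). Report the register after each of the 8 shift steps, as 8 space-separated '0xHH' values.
After byte 1 (0x5B): reg=0x86
After byte 2 (0x90): reg=0x62
After byte 3 (0x0F): reg=0x04
After byte 4 (0x64): reg=0x27
After byte 5 (0xF4): reg=0x37
Register before byte 6: 0x37
After XOR with byte 0xEA: 0xDD

Answer: 0xBD 0x7D 0xFA 0xF3 0xE1 0xC5 0x8D 0x1D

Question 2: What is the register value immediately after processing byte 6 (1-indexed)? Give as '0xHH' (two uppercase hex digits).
After byte 1 (0x5B): reg=0x86
After byte 2 (0x90): reg=0x62
After byte 3 (0x0F): reg=0x04
After byte 4 (0x64): reg=0x27
After byte 5 (0xF4): reg=0x37
After byte 6 (0xEA): reg=0x1D

Answer: 0x1D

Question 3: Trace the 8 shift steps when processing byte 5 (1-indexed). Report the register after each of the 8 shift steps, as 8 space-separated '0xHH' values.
Answer: 0xA1 0x45 0x8A 0x13 0x26 0x4C 0x98 0x37

Derivation:
After byte 1 (0x5B): reg=0x86
After byte 2 (0x90): reg=0x62
After byte 3 (0x0F): reg=0x04
After byte 4 (0x64): reg=0x27
Register before byte 5: 0x27
After XOR with byte 0xF4: 0xD3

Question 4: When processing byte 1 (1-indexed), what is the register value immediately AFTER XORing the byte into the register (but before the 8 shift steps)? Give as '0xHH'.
Answer: 0x5B

Derivation:
Register before byte 1: 0x00
Byte 1: 0x5B
0x00 XOR 0x5B = 0x5B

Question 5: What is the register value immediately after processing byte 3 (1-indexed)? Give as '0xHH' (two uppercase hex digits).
After byte 1 (0x5B): reg=0x86
After byte 2 (0x90): reg=0x62
After byte 3 (0x0F): reg=0x04

Answer: 0x04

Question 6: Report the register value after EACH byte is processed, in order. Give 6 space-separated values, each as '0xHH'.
0x86 0x62 0x04 0x27 0x37 0x1D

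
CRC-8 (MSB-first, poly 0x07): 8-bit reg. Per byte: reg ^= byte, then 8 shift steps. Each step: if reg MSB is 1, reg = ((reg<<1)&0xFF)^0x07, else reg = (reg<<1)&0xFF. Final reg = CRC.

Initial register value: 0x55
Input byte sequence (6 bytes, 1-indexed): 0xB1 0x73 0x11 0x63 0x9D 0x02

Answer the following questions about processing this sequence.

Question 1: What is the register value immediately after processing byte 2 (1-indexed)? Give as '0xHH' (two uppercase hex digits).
Answer: 0x49

Derivation:
After byte 1 (0xB1): reg=0xB2
After byte 2 (0x73): reg=0x49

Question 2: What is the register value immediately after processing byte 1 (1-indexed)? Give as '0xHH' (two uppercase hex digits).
Answer: 0xB2

Derivation:
After byte 1 (0xB1): reg=0xB2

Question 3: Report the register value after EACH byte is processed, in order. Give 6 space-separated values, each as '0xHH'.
0xB2 0x49 0x8F 0x8A 0x65 0x32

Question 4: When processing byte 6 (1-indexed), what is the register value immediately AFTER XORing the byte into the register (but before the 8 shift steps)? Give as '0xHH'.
Register before byte 6: 0x65
Byte 6: 0x02
0x65 XOR 0x02 = 0x67

Answer: 0x67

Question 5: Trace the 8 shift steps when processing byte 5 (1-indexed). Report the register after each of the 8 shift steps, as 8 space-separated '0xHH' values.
After byte 1 (0xB1): reg=0xB2
After byte 2 (0x73): reg=0x49
After byte 3 (0x11): reg=0x8F
After byte 4 (0x63): reg=0x8A
Register before byte 5: 0x8A
After XOR with byte 0x9D: 0x17

Answer: 0x2E 0x5C 0xB8 0x77 0xEE 0xDB 0xB1 0x65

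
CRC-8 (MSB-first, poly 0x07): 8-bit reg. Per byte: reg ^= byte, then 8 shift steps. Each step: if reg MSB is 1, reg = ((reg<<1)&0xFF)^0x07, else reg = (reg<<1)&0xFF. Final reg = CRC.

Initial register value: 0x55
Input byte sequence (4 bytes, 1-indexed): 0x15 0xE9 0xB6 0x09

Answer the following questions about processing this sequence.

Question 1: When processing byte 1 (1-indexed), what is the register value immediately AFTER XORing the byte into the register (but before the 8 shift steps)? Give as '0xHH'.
Register before byte 1: 0x55
Byte 1: 0x15
0x55 XOR 0x15 = 0x40

Answer: 0x40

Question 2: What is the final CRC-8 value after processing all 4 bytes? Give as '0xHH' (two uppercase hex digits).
After byte 1 (0x15): reg=0xC7
After byte 2 (0xE9): reg=0xCA
After byte 3 (0xB6): reg=0x73
After byte 4 (0x09): reg=0x61

Answer: 0x61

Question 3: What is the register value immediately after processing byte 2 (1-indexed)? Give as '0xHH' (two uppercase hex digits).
After byte 1 (0x15): reg=0xC7
After byte 2 (0xE9): reg=0xCA

Answer: 0xCA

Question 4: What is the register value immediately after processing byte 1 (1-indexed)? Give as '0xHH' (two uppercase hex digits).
After byte 1 (0x15): reg=0xC7

Answer: 0xC7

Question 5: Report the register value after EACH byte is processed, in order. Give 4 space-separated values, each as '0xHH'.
0xC7 0xCA 0x73 0x61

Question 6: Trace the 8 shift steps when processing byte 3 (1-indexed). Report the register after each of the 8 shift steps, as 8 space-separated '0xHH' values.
Answer: 0xF8 0xF7 0xE9 0xD5 0xAD 0x5D 0xBA 0x73

Derivation:
After byte 1 (0x15): reg=0xC7
After byte 2 (0xE9): reg=0xCA
Register before byte 3: 0xCA
After XOR with byte 0xB6: 0x7C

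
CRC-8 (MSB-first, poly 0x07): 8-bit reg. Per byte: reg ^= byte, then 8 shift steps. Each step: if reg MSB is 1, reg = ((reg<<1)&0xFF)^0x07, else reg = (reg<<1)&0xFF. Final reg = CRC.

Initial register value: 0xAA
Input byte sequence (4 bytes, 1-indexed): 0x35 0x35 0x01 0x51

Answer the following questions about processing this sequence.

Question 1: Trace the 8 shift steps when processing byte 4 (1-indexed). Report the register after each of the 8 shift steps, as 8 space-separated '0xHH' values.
After byte 1 (0x35): reg=0xD4
After byte 2 (0x35): reg=0xA9
After byte 3 (0x01): reg=0x51
Register before byte 4: 0x51
After XOR with byte 0x51: 0x00

Answer: 0x00 0x00 0x00 0x00 0x00 0x00 0x00 0x00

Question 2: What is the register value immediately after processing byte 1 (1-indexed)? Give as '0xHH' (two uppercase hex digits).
Answer: 0xD4

Derivation:
After byte 1 (0x35): reg=0xD4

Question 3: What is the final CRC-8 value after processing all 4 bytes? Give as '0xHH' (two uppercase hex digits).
Answer: 0x00

Derivation:
After byte 1 (0x35): reg=0xD4
After byte 2 (0x35): reg=0xA9
After byte 3 (0x01): reg=0x51
After byte 4 (0x51): reg=0x00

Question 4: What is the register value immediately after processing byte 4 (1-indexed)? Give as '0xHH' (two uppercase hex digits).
After byte 1 (0x35): reg=0xD4
After byte 2 (0x35): reg=0xA9
After byte 3 (0x01): reg=0x51
After byte 4 (0x51): reg=0x00

Answer: 0x00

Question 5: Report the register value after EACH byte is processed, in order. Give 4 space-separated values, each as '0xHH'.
0xD4 0xA9 0x51 0x00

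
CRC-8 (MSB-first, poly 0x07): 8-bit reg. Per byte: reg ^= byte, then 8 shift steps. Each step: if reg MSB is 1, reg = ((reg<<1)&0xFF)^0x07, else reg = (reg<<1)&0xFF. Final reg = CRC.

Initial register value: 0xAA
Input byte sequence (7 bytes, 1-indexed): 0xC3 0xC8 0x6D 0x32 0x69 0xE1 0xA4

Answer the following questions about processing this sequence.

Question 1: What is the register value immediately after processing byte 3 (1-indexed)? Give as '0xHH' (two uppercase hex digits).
After byte 1 (0xC3): reg=0x18
After byte 2 (0xC8): reg=0x3E
After byte 3 (0x6D): reg=0xBE

Answer: 0xBE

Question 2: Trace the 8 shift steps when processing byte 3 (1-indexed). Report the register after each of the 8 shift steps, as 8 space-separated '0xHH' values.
After byte 1 (0xC3): reg=0x18
After byte 2 (0xC8): reg=0x3E
Register before byte 3: 0x3E
After XOR with byte 0x6D: 0x53

Answer: 0xA6 0x4B 0x96 0x2B 0x56 0xAC 0x5F 0xBE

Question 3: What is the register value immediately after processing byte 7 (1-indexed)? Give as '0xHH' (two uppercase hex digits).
Answer: 0x05

Derivation:
After byte 1 (0xC3): reg=0x18
After byte 2 (0xC8): reg=0x3E
After byte 3 (0x6D): reg=0xBE
After byte 4 (0x32): reg=0xAD
After byte 5 (0x69): reg=0x52
After byte 6 (0xE1): reg=0x10
After byte 7 (0xA4): reg=0x05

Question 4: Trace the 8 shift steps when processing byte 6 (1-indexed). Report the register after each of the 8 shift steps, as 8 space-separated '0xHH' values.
After byte 1 (0xC3): reg=0x18
After byte 2 (0xC8): reg=0x3E
After byte 3 (0x6D): reg=0xBE
After byte 4 (0x32): reg=0xAD
After byte 5 (0x69): reg=0x52
Register before byte 6: 0x52
After XOR with byte 0xE1: 0xB3

Answer: 0x61 0xC2 0x83 0x01 0x02 0x04 0x08 0x10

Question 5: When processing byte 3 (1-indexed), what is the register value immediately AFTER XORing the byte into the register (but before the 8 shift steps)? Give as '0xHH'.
Register before byte 3: 0x3E
Byte 3: 0x6D
0x3E XOR 0x6D = 0x53

Answer: 0x53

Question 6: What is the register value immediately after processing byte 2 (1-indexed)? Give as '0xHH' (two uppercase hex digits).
Answer: 0x3E

Derivation:
After byte 1 (0xC3): reg=0x18
After byte 2 (0xC8): reg=0x3E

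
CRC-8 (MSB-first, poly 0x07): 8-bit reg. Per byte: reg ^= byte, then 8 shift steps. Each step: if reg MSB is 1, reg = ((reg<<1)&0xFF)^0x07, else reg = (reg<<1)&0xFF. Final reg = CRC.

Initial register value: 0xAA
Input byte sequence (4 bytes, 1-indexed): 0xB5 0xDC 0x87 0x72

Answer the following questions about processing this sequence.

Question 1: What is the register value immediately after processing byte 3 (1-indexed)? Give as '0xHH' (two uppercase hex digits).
Answer: 0x3F

Derivation:
After byte 1 (0xB5): reg=0x5D
After byte 2 (0xDC): reg=0x8E
After byte 3 (0x87): reg=0x3F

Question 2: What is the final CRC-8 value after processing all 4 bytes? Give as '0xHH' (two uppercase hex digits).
Answer: 0xE4

Derivation:
After byte 1 (0xB5): reg=0x5D
After byte 2 (0xDC): reg=0x8E
After byte 3 (0x87): reg=0x3F
After byte 4 (0x72): reg=0xE4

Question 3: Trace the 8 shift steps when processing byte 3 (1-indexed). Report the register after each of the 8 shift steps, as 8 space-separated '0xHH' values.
After byte 1 (0xB5): reg=0x5D
After byte 2 (0xDC): reg=0x8E
Register before byte 3: 0x8E
After XOR with byte 0x87: 0x09

Answer: 0x12 0x24 0x48 0x90 0x27 0x4E 0x9C 0x3F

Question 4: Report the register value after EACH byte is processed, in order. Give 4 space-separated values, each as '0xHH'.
0x5D 0x8E 0x3F 0xE4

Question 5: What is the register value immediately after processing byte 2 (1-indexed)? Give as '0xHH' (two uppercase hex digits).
After byte 1 (0xB5): reg=0x5D
After byte 2 (0xDC): reg=0x8E

Answer: 0x8E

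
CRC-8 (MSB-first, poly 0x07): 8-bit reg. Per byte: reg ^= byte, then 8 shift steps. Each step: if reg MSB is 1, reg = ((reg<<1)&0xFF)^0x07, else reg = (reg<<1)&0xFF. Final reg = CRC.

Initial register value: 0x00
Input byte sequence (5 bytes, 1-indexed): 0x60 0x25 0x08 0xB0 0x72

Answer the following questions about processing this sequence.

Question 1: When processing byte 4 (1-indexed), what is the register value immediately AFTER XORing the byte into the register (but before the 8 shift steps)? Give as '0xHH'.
Register before byte 4: 0x12
Byte 4: 0xB0
0x12 XOR 0xB0 = 0xA2

Answer: 0xA2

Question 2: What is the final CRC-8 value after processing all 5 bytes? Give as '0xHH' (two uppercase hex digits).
After byte 1 (0x60): reg=0x27
After byte 2 (0x25): reg=0x0E
After byte 3 (0x08): reg=0x12
After byte 4 (0xB0): reg=0x67
After byte 5 (0x72): reg=0x6B

Answer: 0x6B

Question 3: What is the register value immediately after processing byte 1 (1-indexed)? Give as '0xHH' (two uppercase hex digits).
After byte 1 (0x60): reg=0x27

Answer: 0x27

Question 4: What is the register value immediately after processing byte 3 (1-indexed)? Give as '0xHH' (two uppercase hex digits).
Answer: 0x12

Derivation:
After byte 1 (0x60): reg=0x27
After byte 2 (0x25): reg=0x0E
After byte 3 (0x08): reg=0x12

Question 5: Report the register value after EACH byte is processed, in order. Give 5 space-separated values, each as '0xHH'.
0x27 0x0E 0x12 0x67 0x6B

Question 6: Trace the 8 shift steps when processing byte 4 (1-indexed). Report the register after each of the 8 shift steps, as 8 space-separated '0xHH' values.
After byte 1 (0x60): reg=0x27
After byte 2 (0x25): reg=0x0E
After byte 3 (0x08): reg=0x12
Register before byte 4: 0x12
After XOR with byte 0xB0: 0xA2

Answer: 0x43 0x86 0x0B 0x16 0x2C 0x58 0xB0 0x67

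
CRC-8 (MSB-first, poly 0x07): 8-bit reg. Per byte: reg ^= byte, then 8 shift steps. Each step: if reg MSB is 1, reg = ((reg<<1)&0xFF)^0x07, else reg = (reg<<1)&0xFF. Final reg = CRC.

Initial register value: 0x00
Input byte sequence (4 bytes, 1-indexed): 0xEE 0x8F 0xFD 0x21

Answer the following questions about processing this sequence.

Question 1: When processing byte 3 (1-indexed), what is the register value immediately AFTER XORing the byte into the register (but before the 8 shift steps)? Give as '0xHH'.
Answer: 0xCC

Derivation:
Register before byte 3: 0x31
Byte 3: 0xFD
0x31 XOR 0xFD = 0xCC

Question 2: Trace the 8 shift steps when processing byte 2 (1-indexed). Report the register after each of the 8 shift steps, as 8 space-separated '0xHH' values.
Answer: 0x16 0x2C 0x58 0xB0 0x67 0xCE 0x9B 0x31

Derivation:
After byte 1 (0xEE): reg=0x84
Register before byte 2: 0x84
After XOR with byte 0x8F: 0x0B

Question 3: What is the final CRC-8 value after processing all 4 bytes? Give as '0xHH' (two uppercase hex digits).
After byte 1 (0xEE): reg=0x84
After byte 2 (0x8F): reg=0x31
After byte 3 (0xFD): reg=0x6A
After byte 4 (0x21): reg=0xF6

Answer: 0xF6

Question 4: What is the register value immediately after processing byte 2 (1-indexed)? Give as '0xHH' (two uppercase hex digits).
After byte 1 (0xEE): reg=0x84
After byte 2 (0x8F): reg=0x31

Answer: 0x31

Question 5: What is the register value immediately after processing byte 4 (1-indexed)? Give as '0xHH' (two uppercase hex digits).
Answer: 0xF6

Derivation:
After byte 1 (0xEE): reg=0x84
After byte 2 (0x8F): reg=0x31
After byte 3 (0xFD): reg=0x6A
After byte 4 (0x21): reg=0xF6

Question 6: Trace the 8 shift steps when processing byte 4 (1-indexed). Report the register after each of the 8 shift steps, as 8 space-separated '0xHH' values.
After byte 1 (0xEE): reg=0x84
After byte 2 (0x8F): reg=0x31
After byte 3 (0xFD): reg=0x6A
Register before byte 4: 0x6A
After XOR with byte 0x21: 0x4B

Answer: 0x96 0x2B 0x56 0xAC 0x5F 0xBE 0x7B 0xF6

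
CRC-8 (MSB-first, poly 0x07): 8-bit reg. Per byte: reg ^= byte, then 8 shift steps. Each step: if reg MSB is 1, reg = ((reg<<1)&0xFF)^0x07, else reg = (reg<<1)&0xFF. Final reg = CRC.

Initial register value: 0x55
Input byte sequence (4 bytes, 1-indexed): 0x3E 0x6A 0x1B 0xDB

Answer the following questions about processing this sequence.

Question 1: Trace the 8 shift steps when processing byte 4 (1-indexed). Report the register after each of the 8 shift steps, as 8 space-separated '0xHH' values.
After byte 1 (0x3E): reg=0x16
After byte 2 (0x6A): reg=0x73
After byte 3 (0x1B): reg=0x1F
Register before byte 4: 0x1F
After XOR with byte 0xDB: 0xC4

Answer: 0x8F 0x19 0x32 0x64 0xC8 0x97 0x29 0x52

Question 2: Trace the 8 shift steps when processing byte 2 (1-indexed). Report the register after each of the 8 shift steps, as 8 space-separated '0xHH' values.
After byte 1 (0x3E): reg=0x16
Register before byte 2: 0x16
After XOR with byte 0x6A: 0x7C

Answer: 0xF8 0xF7 0xE9 0xD5 0xAD 0x5D 0xBA 0x73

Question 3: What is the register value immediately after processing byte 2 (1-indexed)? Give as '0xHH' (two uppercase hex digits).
After byte 1 (0x3E): reg=0x16
After byte 2 (0x6A): reg=0x73

Answer: 0x73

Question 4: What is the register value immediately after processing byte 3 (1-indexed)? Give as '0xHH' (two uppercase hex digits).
After byte 1 (0x3E): reg=0x16
After byte 2 (0x6A): reg=0x73
After byte 3 (0x1B): reg=0x1F

Answer: 0x1F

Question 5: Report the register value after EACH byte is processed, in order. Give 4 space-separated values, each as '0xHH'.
0x16 0x73 0x1F 0x52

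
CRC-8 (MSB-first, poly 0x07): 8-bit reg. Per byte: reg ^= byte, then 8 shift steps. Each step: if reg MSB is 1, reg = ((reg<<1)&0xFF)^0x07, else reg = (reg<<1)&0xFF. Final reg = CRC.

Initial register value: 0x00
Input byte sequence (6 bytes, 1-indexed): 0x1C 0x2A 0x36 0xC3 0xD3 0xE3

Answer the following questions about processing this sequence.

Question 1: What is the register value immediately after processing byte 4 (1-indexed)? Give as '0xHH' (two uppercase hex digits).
Answer: 0x8B

Derivation:
After byte 1 (0x1C): reg=0x54
After byte 2 (0x2A): reg=0x7D
After byte 3 (0x36): reg=0xF6
After byte 4 (0xC3): reg=0x8B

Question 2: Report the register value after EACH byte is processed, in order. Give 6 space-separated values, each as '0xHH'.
0x54 0x7D 0xF6 0x8B 0x8F 0x03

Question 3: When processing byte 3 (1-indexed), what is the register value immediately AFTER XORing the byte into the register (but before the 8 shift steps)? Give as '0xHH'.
Register before byte 3: 0x7D
Byte 3: 0x36
0x7D XOR 0x36 = 0x4B

Answer: 0x4B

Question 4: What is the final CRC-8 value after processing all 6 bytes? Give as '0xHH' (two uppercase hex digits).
Answer: 0x03

Derivation:
After byte 1 (0x1C): reg=0x54
After byte 2 (0x2A): reg=0x7D
After byte 3 (0x36): reg=0xF6
After byte 4 (0xC3): reg=0x8B
After byte 5 (0xD3): reg=0x8F
After byte 6 (0xE3): reg=0x03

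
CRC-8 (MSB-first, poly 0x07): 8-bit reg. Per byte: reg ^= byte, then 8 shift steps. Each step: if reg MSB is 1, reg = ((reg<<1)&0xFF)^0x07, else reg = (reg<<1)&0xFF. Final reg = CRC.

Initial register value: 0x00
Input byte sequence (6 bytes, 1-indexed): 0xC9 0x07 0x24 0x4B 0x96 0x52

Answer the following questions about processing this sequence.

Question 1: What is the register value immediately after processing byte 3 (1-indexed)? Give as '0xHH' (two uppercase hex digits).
Answer: 0x20

Derivation:
After byte 1 (0xC9): reg=0x71
After byte 2 (0x07): reg=0x45
After byte 3 (0x24): reg=0x20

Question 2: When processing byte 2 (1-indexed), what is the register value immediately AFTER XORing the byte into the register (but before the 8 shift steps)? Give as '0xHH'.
Register before byte 2: 0x71
Byte 2: 0x07
0x71 XOR 0x07 = 0x76

Answer: 0x76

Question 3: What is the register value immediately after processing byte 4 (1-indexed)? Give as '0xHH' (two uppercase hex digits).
Answer: 0x16

Derivation:
After byte 1 (0xC9): reg=0x71
After byte 2 (0x07): reg=0x45
After byte 3 (0x24): reg=0x20
After byte 4 (0x4B): reg=0x16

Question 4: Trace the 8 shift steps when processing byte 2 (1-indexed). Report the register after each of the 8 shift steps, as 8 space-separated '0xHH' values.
After byte 1 (0xC9): reg=0x71
Register before byte 2: 0x71
After XOR with byte 0x07: 0x76

Answer: 0xEC 0xDF 0xB9 0x75 0xEA 0xD3 0xA1 0x45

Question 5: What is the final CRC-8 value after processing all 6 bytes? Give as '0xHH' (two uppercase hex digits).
Answer: 0x0F

Derivation:
After byte 1 (0xC9): reg=0x71
After byte 2 (0x07): reg=0x45
After byte 3 (0x24): reg=0x20
After byte 4 (0x4B): reg=0x16
After byte 5 (0x96): reg=0x89
After byte 6 (0x52): reg=0x0F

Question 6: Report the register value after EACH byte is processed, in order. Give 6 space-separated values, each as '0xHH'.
0x71 0x45 0x20 0x16 0x89 0x0F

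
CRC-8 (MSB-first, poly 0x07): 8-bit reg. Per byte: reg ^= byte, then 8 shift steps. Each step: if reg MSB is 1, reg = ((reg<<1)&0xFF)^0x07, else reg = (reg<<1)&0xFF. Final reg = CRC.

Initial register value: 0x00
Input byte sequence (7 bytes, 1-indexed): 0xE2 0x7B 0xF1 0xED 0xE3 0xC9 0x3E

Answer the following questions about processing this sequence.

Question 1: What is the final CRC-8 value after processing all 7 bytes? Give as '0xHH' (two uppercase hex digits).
After byte 1 (0xE2): reg=0xA0
After byte 2 (0x7B): reg=0x0F
After byte 3 (0xF1): reg=0xF4
After byte 4 (0xED): reg=0x4F
After byte 5 (0xE3): reg=0x4D
After byte 6 (0xC9): reg=0x95
After byte 7 (0x3E): reg=0x58

Answer: 0x58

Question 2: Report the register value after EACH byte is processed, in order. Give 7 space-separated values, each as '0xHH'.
0xA0 0x0F 0xF4 0x4F 0x4D 0x95 0x58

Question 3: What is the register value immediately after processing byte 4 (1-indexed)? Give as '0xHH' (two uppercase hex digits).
Answer: 0x4F

Derivation:
After byte 1 (0xE2): reg=0xA0
After byte 2 (0x7B): reg=0x0F
After byte 3 (0xF1): reg=0xF4
After byte 4 (0xED): reg=0x4F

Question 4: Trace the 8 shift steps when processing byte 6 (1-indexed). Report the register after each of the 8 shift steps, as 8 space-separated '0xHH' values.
Answer: 0x0F 0x1E 0x3C 0x78 0xF0 0xE7 0xC9 0x95

Derivation:
After byte 1 (0xE2): reg=0xA0
After byte 2 (0x7B): reg=0x0F
After byte 3 (0xF1): reg=0xF4
After byte 4 (0xED): reg=0x4F
After byte 5 (0xE3): reg=0x4D
Register before byte 6: 0x4D
After XOR with byte 0xC9: 0x84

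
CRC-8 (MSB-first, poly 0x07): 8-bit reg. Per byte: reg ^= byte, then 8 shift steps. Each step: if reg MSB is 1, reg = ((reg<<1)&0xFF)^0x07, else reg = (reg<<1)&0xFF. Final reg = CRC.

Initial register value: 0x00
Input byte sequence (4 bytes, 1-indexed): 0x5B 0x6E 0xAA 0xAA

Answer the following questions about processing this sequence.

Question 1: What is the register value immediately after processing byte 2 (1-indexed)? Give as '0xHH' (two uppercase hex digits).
After byte 1 (0x5B): reg=0x86
After byte 2 (0x6E): reg=0x96

Answer: 0x96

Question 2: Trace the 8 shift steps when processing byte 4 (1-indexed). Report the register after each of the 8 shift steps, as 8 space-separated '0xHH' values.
After byte 1 (0x5B): reg=0x86
After byte 2 (0x6E): reg=0x96
After byte 3 (0xAA): reg=0xB4
Register before byte 4: 0xB4
After XOR with byte 0xAA: 0x1E

Answer: 0x3C 0x78 0xF0 0xE7 0xC9 0x95 0x2D 0x5A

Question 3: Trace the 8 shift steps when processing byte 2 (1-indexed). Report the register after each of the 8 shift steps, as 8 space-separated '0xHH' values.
After byte 1 (0x5B): reg=0x86
Register before byte 2: 0x86
After XOR with byte 0x6E: 0xE8

Answer: 0xD7 0xA9 0x55 0xAA 0x53 0xA6 0x4B 0x96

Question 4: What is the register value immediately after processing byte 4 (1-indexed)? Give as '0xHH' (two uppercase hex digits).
After byte 1 (0x5B): reg=0x86
After byte 2 (0x6E): reg=0x96
After byte 3 (0xAA): reg=0xB4
After byte 4 (0xAA): reg=0x5A

Answer: 0x5A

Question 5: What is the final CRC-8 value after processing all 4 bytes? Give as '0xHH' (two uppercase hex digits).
After byte 1 (0x5B): reg=0x86
After byte 2 (0x6E): reg=0x96
After byte 3 (0xAA): reg=0xB4
After byte 4 (0xAA): reg=0x5A

Answer: 0x5A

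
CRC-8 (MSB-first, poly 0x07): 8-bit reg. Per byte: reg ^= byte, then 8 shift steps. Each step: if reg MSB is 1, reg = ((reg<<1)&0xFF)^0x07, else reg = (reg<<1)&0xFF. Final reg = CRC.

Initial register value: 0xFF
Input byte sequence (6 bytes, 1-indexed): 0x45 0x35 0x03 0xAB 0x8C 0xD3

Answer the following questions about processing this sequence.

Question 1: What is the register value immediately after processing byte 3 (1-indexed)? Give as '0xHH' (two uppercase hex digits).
Answer: 0xDC

Derivation:
After byte 1 (0x45): reg=0x2F
After byte 2 (0x35): reg=0x46
After byte 3 (0x03): reg=0xDC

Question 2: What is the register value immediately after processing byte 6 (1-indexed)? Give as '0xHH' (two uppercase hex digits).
Answer: 0x0C

Derivation:
After byte 1 (0x45): reg=0x2F
After byte 2 (0x35): reg=0x46
After byte 3 (0x03): reg=0xDC
After byte 4 (0xAB): reg=0x42
After byte 5 (0x8C): reg=0x64
After byte 6 (0xD3): reg=0x0C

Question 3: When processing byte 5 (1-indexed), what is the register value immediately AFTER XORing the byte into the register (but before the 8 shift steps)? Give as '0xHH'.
Register before byte 5: 0x42
Byte 5: 0x8C
0x42 XOR 0x8C = 0xCE

Answer: 0xCE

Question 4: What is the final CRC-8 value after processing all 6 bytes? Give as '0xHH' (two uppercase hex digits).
Answer: 0x0C

Derivation:
After byte 1 (0x45): reg=0x2F
After byte 2 (0x35): reg=0x46
After byte 3 (0x03): reg=0xDC
After byte 4 (0xAB): reg=0x42
After byte 5 (0x8C): reg=0x64
After byte 6 (0xD3): reg=0x0C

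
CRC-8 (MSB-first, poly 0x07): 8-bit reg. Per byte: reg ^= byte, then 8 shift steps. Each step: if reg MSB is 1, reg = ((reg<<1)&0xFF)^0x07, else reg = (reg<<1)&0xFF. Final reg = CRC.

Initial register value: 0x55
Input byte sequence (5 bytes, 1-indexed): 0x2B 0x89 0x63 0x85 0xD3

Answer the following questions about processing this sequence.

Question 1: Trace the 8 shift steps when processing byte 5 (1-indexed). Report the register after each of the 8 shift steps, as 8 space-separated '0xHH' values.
Answer: 0x98 0x37 0x6E 0xDC 0xBF 0x79 0xF2 0xE3

Derivation:
After byte 1 (0x2B): reg=0x7D
After byte 2 (0x89): reg=0xC2
After byte 3 (0x63): reg=0x6E
After byte 4 (0x85): reg=0x9F
Register before byte 5: 0x9F
After XOR with byte 0xD3: 0x4C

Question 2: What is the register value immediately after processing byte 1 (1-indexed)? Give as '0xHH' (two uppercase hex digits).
Answer: 0x7D

Derivation:
After byte 1 (0x2B): reg=0x7D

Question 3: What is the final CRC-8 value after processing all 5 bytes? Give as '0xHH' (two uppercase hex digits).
Answer: 0xE3

Derivation:
After byte 1 (0x2B): reg=0x7D
After byte 2 (0x89): reg=0xC2
After byte 3 (0x63): reg=0x6E
After byte 4 (0x85): reg=0x9F
After byte 5 (0xD3): reg=0xE3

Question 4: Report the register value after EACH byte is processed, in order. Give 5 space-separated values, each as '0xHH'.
0x7D 0xC2 0x6E 0x9F 0xE3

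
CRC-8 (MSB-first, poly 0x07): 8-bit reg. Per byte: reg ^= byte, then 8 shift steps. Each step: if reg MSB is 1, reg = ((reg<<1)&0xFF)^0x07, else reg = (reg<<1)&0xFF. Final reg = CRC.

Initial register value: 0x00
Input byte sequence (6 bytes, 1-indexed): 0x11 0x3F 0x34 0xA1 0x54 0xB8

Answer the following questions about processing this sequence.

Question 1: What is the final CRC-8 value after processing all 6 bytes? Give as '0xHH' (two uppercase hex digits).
Answer: 0x7A

Derivation:
After byte 1 (0x11): reg=0x77
After byte 2 (0x3F): reg=0xFF
After byte 3 (0x34): reg=0x7F
After byte 4 (0xA1): reg=0x14
After byte 5 (0x54): reg=0xC7
After byte 6 (0xB8): reg=0x7A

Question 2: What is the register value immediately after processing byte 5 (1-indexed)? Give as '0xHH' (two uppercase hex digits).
Answer: 0xC7

Derivation:
After byte 1 (0x11): reg=0x77
After byte 2 (0x3F): reg=0xFF
After byte 3 (0x34): reg=0x7F
After byte 4 (0xA1): reg=0x14
After byte 5 (0x54): reg=0xC7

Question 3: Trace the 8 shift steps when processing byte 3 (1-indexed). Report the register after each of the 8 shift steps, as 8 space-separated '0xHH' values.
Answer: 0x91 0x25 0x4A 0x94 0x2F 0x5E 0xBC 0x7F

Derivation:
After byte 1 (0x11): reg=0x77
After byte 2 (0x3F): reg=0xFF
Register before byte 3: 0xFF
After XOR with byte 0x34: 0xCB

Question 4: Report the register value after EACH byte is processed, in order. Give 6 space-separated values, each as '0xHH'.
0x77 0xFF 0x7F 0x14 0xC7 0x7A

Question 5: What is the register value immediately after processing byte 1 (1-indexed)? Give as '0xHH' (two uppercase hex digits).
After byte 1 (0x11): reg=0x77

Answer: 0x77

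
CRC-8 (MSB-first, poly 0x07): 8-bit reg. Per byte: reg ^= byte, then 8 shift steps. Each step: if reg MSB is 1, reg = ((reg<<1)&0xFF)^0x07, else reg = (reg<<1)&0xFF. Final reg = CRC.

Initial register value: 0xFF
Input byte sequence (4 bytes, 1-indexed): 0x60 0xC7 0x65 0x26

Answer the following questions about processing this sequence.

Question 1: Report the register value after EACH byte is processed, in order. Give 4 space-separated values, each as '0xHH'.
0xD4 0x79 0x54 0x59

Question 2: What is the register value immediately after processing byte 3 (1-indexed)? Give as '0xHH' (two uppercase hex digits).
After byte 1 (0x60): reg=0xD4
After byte 2 (0xC7): reg=0x79
After byte 3 (0x65): reg=0x54

Answer: 0x54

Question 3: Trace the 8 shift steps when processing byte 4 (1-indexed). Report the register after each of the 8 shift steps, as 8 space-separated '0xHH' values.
After byte 1 (0x60): reg=0xD4
After byte 2 (0xC7): reg=0x79
After byte 3 (0x65): reg=0x54
Register before byte 4: 0x54
After XOR with byte 0x26: 0x72

Answer: 0xE4 0xCF 0x99 0x35 0x6A 0xD4 0xAF 0x59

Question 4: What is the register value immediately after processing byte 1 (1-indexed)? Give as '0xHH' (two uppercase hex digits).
Answer: 0xD4

Derivation:
After byte 1 (0x60): reg=0xD4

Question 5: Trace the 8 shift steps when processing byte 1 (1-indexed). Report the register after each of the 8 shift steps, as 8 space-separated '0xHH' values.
Answer: 0x39 0x72 0xE4 0xCF 0x99 0x35 0x6A 0xD4

Derivation:
Register before byte 1: 0xFF
After XOR with byte 0x60: 0x9F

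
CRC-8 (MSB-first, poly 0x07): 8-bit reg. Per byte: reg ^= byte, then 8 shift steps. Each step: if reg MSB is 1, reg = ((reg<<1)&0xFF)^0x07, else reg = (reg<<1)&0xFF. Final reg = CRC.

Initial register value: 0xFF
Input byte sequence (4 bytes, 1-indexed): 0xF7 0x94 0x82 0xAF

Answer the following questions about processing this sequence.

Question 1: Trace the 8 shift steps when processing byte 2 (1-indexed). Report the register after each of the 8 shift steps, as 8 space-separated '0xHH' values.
Answer: 0x5F 0xBE 0x7B 0xF6 0xEB 0xD1 0xA5 0x4D

Derivation:
After byte 1 (0xF7): reg=0x38
Register before byte 2: 0x38
After XOR with byte 0x94: 0xAC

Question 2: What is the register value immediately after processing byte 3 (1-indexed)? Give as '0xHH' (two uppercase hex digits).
After byte 1 (0xF7): reg=0x38
After byte 2 (0x94): reg=0x4D
After byte 3 (0x82): reg=0x63

Answer: 0x63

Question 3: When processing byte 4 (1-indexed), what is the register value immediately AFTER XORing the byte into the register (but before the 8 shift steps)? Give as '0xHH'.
Register before byte 4: 0x63
Byte 4: 0xAF
0x63 XOR 0xAF = 0xCC

Answer: 0xCC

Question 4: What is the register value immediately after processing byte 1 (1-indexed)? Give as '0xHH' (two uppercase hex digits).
Answer: 0x38

Derivation:
After byte 1 (0xF7): reg=0x38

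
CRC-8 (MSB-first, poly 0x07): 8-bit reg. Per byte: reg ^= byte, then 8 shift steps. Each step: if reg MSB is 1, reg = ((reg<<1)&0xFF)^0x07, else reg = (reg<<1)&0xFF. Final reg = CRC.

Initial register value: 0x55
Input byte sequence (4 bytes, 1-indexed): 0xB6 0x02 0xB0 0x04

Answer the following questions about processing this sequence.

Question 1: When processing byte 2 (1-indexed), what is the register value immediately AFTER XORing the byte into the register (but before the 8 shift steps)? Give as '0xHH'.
Answer: 0xA5

Derivation:
Register before byte 2: 0xA7
Byte 2: 0x02
0xA7 XOR 0x02 = 0xA5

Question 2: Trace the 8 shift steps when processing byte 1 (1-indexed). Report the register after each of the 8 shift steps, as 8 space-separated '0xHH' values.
Register before byte 1: 0x55
After XOR with byte 0xB6: 0xE3

Answer: 0xC1 0x85 0x0D 0x1A 0x34 0x68 0xD0 0xA7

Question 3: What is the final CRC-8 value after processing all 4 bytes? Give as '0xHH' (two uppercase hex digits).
Answer: 0xDB

Derivation:
After byte 1 (0xB6): reg=0xA7
After byte 2 (0x02): reg=0x72
After byte 3 (0xB0): reg=0x40
After byte 4 (0x04): reg=0xDB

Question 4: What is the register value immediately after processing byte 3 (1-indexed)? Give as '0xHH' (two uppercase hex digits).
After byte 1 (0xB6): reg=0xA7
After byte 2 (0x02): reg=0x72
After byte 3 (0xB0): reg=0x40

Answer: 0x40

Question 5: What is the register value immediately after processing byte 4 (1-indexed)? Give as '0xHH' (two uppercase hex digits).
Answer: 0xDB

Derivation:
After byte 1 (0xB6): reg=0xA7
After byte 2 (0x02): reg=0x72
After byte 3 (0xB0): reg=0x40
After byte 4 (0x04): reg=0xDB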